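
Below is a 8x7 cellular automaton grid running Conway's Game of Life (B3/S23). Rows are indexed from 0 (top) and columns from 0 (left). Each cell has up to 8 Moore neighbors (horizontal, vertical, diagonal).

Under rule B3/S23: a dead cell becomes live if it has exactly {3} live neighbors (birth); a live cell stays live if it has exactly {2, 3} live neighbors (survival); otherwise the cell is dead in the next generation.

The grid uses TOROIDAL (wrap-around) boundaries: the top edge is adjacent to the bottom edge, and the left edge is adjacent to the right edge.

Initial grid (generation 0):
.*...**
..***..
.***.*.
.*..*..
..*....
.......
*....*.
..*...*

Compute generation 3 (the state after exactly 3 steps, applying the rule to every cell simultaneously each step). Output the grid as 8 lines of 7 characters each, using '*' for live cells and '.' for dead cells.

Simulating step by step:
Generation 0 (given above): 17 live cells
Generation 1: 13 live cells
**..***
*.....*
.*...*.
.*..*..
.......
.......
......*
.*.....
Generation 2: 7 live cells
.*...*.
....*..
.*...**
.......
.......
.......
.......
.*.....
Generation 3: 4 live cells
(generation 3 grid is the final answer)

Answer: .......
*...*.*
.....*.
.......
.......
.......
.......
.......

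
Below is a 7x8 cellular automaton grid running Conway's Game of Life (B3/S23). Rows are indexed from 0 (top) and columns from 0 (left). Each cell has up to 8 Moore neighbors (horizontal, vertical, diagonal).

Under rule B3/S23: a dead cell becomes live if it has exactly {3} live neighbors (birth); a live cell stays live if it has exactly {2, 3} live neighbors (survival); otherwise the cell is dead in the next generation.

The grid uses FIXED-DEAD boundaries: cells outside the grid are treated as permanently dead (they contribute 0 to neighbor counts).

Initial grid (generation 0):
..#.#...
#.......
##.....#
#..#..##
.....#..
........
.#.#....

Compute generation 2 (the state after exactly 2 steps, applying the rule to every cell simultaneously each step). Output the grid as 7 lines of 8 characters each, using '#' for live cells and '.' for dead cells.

Answer: ........
##......
......##
##...#..
......##
........
........

Derivation:
Simulating step by step:
Generation 0 (given above): 13 live cells
Generation 1: 10 live cells
........
#.......
##....##
##....##
......#.
........
........
Generation 2: 9 live cells
(generation 2 grid is the final answer)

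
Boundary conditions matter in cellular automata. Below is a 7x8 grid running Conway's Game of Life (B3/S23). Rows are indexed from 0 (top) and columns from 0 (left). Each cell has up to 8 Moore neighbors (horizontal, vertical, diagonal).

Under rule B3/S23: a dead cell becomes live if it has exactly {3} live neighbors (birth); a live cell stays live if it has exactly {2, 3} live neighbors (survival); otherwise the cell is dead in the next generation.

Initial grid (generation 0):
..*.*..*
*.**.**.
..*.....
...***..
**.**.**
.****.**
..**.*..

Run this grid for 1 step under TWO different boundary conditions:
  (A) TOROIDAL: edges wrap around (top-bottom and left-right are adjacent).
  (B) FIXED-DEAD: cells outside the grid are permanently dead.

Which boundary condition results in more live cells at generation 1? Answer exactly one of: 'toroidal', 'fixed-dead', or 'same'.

Under TOROIDAL boundary, generation 1:
.......*
..*.****
.**...*.
**...***
.*......
........
*....*.*
Population = 18

Under FIXED-DEAD boundary, generation 1:
.**.***.
..*.***.
.**...*.
.*...**.
**.....*
*......*
.*...**.
Population = 23

Comparison: toroidal=18, fixed-dead=23 -> fixed-dead

Answer: fixed-dead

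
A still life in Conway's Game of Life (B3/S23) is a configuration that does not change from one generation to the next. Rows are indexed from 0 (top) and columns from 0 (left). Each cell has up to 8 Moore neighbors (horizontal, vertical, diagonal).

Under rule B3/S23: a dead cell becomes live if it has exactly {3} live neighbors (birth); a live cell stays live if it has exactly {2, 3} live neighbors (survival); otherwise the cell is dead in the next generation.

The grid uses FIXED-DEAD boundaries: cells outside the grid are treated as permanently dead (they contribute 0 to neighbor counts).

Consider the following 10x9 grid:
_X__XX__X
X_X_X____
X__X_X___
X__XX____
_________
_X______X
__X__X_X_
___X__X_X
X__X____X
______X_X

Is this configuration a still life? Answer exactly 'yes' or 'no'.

Compute generation 1 and compare to generation 0 (given above):
Generation 1:
_X_XXX___
X_X______
X_X__X___
___XX____
_________
_________
__X___XXX
__XXX_X_X
________X
_______X_
Cell (0,3) differs: gen0=0 vs gen1=1 -> NOT a still life.

Answer: no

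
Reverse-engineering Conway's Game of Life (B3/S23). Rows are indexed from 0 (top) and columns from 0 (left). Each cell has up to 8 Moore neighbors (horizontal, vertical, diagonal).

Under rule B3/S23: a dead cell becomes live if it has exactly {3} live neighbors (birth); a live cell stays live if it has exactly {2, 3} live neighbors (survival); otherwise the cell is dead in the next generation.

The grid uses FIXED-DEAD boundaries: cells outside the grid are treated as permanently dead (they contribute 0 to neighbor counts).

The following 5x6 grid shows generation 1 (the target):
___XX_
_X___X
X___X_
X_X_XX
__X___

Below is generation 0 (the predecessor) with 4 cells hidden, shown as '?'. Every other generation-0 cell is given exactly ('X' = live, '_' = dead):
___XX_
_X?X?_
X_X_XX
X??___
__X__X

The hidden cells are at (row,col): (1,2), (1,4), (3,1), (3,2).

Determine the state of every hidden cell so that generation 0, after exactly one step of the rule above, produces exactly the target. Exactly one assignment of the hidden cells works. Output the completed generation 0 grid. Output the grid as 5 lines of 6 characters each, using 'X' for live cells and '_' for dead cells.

Answer: ___XX_
_XXX__
X_X_XX
XXX___
__X__X

Derivation:
Hidden generation-0 cells (in order): (1,2), (1,4), (3,1), (3,2).
A hidden cell only influences target cells in its own 3x3 neighborhood. Try each of the 2^4 = 16 assignments, step the completed generation 0 forward once under B3/S23, and compare with the target:
  (1,2)=_ (1,4)=_ (3,1)=_ (3,2)=_ -> step gives (0,2)='X' but target has '_' -> reject
  (1,2)=_ (1,4)=_ (3,1)=_ (3,2)=X -> step gives (0,2)='X' but target has '_' -> reject
  (1,2)=_ (1,4)=_ (3,1)=X (3,2)=_ -> step gives (0,2)='X' but target has '_' -> reject
  (1,2)=_ (1,4)=_ (3,1)=X (3,2)=X -> step gives (0,2)='X' but target has '_' -> reject
  (1,2)=_ (1,4)=X (3,1)=_ (3,2)=_ -> step gives (0,2)='X' but target has '_' -> reject
  (1,2)=_ (1,4)=X (3,1)=_ (3,2)=X -> step gives (0,2)='X' but target has '_' -> reject
  (1,2)=_ (1,4)=X (3,1)=X (3,2)=_ -> step gives (0,2)='X' but target has '_' -> reject
  (1,2)=_ (1,4)=X (3,1)=X (3,2)=X -> step gives (0,2)='X' but target has '_' -> reject
  (1,2)=X (1,4)=_ (3,1)=_ (3,2)=_ -> step gives (2,2)='X' but target has '_' -> reject
  (1,2)=X (1,4)=_ (3,1)=_ (3,2)=X -> step gives (3,0)='_' but target has 'X' -> reject
  (1,2)=X (1,4)=_ (3,1)=X (3,2)=_ -> step gives (3,3)='X' but target has '_' -> reject
  (1,2)=X (1,4)=_ (3,1)=X (3,2)=X -> step reproduces the target at every cell -> ACCEPT
  (1,2)=X (1,4)=X (3,1)=_ (3,2)=_ -> step gives (0,3)='_' but target has 'X' -> reject
  (1,2)=X (1,4)=X (3,1)=_ (3,2)=X -> step gives (0,3)='_' but target has 'X' -> reject
  (1,2)=X (1,4)=X (3,1)=X (3,2)=_ -> step gives (0,3)='_' but target has 'X' -> reject
  (1,2)=X (1,4)=X (3,1)=X (3,2)=X -> step gives (0,3)='_' but target has 'X' -> reject
Unique solution: (1,2)=live, (1,4)=dead, (3,1)=live, (3,2)=live.
Check: live-neighbor counts of every cell in the completed generation 0:
124321
234553
375521
253433
242210
Applying B3/S23 to generation 0 with these counts gives:
___XX_
_X___X
X___X_
X_X_XX
__X___
which matches the target exactly.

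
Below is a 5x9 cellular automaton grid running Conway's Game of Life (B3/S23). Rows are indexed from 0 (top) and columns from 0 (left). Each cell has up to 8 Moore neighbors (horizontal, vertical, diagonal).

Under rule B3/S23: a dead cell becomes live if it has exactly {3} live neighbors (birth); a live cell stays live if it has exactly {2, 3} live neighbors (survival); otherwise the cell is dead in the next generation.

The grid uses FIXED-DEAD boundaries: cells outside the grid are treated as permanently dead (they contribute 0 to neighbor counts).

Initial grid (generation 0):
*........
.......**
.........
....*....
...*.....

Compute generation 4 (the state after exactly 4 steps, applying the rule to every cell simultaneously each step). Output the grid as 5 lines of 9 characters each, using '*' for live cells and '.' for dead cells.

Answer: .........
.........
.........
.........
.........

Derivation:
Simulating step by step:
Generation 0 (given above): 5 live cells
Generation 1: 0 live cells
.........
.........
.........
.........
.........
Generation 2: 0 live cells
.........
.........
.........
.........
.........
Generation 3: 0 live cells
.........
.........
.........
.........
.........
Generation 4: 0 live cells
(generation 4 grid is the final answer)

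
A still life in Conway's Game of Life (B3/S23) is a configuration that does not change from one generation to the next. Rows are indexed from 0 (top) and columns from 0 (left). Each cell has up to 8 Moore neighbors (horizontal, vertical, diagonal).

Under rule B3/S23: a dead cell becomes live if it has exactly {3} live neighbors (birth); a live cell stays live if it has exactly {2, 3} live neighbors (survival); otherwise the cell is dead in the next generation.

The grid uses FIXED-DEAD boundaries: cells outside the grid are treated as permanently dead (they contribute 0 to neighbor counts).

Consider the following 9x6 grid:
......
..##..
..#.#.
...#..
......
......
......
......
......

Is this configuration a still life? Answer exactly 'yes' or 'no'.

Answer: yes

Derivation:
Compute generation 1 and compare to generation 0 (given above):
Generation 1:
......
..##..
..#.#.
...#..
......
......
......
......
......
The grids are IDENTICAL -> still life.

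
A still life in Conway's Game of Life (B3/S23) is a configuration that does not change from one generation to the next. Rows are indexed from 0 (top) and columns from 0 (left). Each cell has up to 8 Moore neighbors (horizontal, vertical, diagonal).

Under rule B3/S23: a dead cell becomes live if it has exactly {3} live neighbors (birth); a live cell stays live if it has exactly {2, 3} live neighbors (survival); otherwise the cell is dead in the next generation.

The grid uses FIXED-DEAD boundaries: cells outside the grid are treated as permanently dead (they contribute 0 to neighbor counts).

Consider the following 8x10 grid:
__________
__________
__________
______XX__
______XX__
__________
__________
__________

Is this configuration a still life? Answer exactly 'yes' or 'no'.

Answer: yes

Derivation:
Compute generation 1 and compare to generation 0 (given above):
Generation 1:
__________
__________
__________
______XX__
______XX__
__________
__________
__________
The grids are IDENTICAL -> still life.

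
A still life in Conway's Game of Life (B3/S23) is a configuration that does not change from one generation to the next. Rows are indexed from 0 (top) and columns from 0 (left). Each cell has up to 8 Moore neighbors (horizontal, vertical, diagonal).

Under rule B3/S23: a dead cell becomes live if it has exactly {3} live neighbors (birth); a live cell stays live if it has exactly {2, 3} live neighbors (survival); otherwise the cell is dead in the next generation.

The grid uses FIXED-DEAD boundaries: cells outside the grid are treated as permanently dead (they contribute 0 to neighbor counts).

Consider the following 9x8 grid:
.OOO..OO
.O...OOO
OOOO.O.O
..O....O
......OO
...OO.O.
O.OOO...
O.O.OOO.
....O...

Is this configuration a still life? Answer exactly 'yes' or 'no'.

Compute generation 1 and compare to generation 0 (given above):
Generation 1:
.OO..O.O
.....O..
O..OOO.O
..OO...O
...O.OOO
..O.O.OO
..O...O.
..O.....
...OO...
Cell (0,3) differs: gen0=1 vs gen1=0 -> NOT a still life.

Answer: no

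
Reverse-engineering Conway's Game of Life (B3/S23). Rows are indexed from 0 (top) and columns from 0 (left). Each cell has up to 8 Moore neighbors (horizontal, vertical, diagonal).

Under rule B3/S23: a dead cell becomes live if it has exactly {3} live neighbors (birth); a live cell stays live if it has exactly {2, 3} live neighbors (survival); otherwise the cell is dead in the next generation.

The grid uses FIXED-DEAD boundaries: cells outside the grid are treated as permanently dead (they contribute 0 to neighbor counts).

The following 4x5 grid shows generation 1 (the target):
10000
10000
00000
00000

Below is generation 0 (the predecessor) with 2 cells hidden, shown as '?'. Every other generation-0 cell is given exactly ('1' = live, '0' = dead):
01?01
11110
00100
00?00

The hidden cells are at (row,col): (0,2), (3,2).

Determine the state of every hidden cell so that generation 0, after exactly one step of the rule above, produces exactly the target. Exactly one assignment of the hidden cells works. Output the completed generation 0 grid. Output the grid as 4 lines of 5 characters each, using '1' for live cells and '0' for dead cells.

Answer: 01101
11110
00100
00100

Derivation:
Hidden generation-0 cells (in order): (0,2), (3,2).
A hidden cell only influences target cells in its own 3x3 neighborhood. Try each of the 2^2 = 4 assignments, step the completed generation 0 forward once under B3/S23, and compare with the target:
  (0,2)=0 (3,2)=0 -> step gives (0,1)='1' but target has '0' -> reject
  (0,2)=0 (3,2)=1 -> step gives (0,1)='1' but target has '0' -> reject
  (0,2)=1 (3,2)=0 -> step gives (2,2)='1' but target has '0' -> reject
  (0,2)=1 (3,2)=1 -> step reproduces the target at every cell -> ACCEPT
Unique solution: (0,2)=live, (3,2)=live.
Check: live-neighbor counts of every cell in the completed generation 0:
34441
25542
25441
02120
Applying B3/S23 to generation 0 with these counts gives:
10000
10000
00000
00000
which matches the target exactly.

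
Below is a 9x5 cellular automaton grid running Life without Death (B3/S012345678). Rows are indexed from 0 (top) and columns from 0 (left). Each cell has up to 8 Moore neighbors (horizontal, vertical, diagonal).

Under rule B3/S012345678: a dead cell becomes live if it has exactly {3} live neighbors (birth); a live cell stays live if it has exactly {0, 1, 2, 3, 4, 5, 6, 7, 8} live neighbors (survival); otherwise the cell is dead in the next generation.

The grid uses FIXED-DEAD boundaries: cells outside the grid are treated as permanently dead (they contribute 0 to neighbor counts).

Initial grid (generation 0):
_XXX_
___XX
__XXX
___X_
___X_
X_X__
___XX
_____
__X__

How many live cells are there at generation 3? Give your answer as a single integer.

Simulating step by step:
Generation 0 (given above): 15 live cells
Generation 1: 20 live cells
_XXXX
_X_XX
__XXX
___X_
__XX_
X_X_X
___XX
___X_
__X__
Generation 2: 26 live cells
_XXXX
_X_XX
__XXX
___X_
_XXXX
XXX_X
__XXX
__XXX
__X__
Generation 3: 29 live cells
_XXXX
_X_XX
__XXX
_X_X_
XXXXX
XXX_X
__XXX
_XXXX
__X__
Population at generation 3: 29

Answer: 29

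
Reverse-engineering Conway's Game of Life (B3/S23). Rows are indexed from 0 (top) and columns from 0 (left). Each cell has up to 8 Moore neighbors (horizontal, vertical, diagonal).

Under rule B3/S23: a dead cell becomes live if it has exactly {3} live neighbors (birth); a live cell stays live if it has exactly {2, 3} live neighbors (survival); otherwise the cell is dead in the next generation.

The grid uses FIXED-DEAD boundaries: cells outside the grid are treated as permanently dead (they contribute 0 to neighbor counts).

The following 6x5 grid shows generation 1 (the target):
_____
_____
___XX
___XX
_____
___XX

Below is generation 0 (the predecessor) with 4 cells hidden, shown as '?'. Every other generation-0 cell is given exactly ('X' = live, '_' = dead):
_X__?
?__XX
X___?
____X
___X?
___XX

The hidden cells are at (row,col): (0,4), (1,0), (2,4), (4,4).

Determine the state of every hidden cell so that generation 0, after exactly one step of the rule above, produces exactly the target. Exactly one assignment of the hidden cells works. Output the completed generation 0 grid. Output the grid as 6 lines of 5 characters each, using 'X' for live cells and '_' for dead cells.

Hidden generation-0 cells (in order): (0,4), (1,0), (2,4), (4,4).
A hidden cell only influences target cells in its own 3x3 neighborhood. Try each of the 2^4 = 16 assignments, step the completed generation 0 forward once under B3/S23, and compare with the target:
  (0,4)=_ (1,0)=_ (2,4)=_ (4,4)=_ -> step gives (3,3)='_' but target has 'X' -> reject
  (0,4)=_ (1,0)=_ (2,4)=_ (4,4)=X -> step reproduces the target at every cell -> ACCEPT
  (0,4)=_ (1,0)=_ (2,4)=X (4,4)=_ -> step gives (1,3)='X' but target has '_' -> reject
  (0,4)=_ (1,0)=_ (2,4)=X (4,4)=X -> step gives (1,3)='X' but target has '_' -> reject
  (0,4)=_ (1,0)=X (2,4)=_ (4,4)=_ -> step gives (1,0)='X' but target has '_' -> reject
  (0,4)=_ (1,0)=X (2,4)=_ (4,4)=X -> step gives (1,0)='X' but target has '_' -> reject
  (0,4)=_ (1,0)=X (2,4)=X (4,4)=_ -> step gives (1,0)='X' but target has '_' -> reject
  (0,4)=_ (1,0)=X (2,4)=X (4,4)=X -> step gives (1,0)='X' but target has '_' -> reject
  (0,4)=X (1,0)=_ (2,4)=_ (4,4)=_ -> step gives (0,3)='X' but target has '_' -> reject
  (0,4)=X (1,0)=_ (2,4)=_ (4,4)=X -> step gives (0,3)='X' but target has '_' -> reject
  (0,4)=X (1,0)=_ (2,4)=X (4,4)=_ -> step gives (0,3)='X' but target has '_' -> reject
  (0,4)=X (1,0)=_ (2,4)=X (4,4)=X -> step gives (0,3)='X' but target has '_' -> reject
  (0,4)=X (1,0)=X (2,4)=_ (4,4)=_ -> step gives (0,3)='X' but target has '_' -> reject
  (0,4)=X (1,0)=X (2,4)=_ (4,4)=X -> step gives (0,3)='X' but target has '_' -> reject
  (0,4)=X (1,0)=X (2,4)=X (4,4)=_ -> step gives (0,3)='X' but target has '_' -> reject
  (0,4)=X (1,0)=X (2,4)=X (4,4)=X -> step gives (0,3)='X' but target has '_' -> reject
Unique solution: (0,4)=dead, (1,0)=dead, (2,4)=dead, (4,4)=live.
Check: live-neighbor counts of every cell in the completed generation 0:
10222
22211
01133
11132
00244
00233
Applying B3/S23 to generation 0 with these counts gives:
_____
_____
___XX
___XX
_____
___XX
which matches the target exactly.

Answer: _X___
___XX
X____
____X
___XX
___XX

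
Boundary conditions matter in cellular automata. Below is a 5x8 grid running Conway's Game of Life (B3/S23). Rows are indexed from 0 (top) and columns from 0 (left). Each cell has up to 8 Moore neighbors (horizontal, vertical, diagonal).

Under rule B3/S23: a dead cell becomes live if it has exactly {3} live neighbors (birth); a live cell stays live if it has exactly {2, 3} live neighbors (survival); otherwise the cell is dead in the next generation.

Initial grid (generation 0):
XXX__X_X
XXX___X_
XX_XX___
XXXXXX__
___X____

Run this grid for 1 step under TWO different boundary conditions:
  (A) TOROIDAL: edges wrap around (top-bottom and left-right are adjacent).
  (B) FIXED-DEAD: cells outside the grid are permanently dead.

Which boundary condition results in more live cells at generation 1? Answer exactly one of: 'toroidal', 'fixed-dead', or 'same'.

Under TOROIDAL boundary, generation 1:
___X__XX
____XXX_
________
X____X__
_____XXX
Population = 11

Under FIXED-DEAD boundary, generation 1:
X_X___X_
____XXX_
________
X____X__
_X_X____
Population = 10

Comparison: toroidal=11, fixed-dead=10 -> toroidal

Answer: toroidal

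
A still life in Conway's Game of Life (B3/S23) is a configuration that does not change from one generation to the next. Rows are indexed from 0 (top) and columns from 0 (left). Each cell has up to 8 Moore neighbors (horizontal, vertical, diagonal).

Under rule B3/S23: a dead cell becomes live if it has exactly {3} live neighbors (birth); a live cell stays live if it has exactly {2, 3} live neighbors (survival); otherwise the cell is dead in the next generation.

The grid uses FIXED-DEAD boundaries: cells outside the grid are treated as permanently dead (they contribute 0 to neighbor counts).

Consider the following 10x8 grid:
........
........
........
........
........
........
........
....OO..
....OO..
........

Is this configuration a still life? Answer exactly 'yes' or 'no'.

Compute generation 1 and compare to generation 0 (given above):
Generation 1:
........
........
........
........
........
........
........
....OO..
....OO..
........
The grids are IDENTICAL -> still life.

Answer: yes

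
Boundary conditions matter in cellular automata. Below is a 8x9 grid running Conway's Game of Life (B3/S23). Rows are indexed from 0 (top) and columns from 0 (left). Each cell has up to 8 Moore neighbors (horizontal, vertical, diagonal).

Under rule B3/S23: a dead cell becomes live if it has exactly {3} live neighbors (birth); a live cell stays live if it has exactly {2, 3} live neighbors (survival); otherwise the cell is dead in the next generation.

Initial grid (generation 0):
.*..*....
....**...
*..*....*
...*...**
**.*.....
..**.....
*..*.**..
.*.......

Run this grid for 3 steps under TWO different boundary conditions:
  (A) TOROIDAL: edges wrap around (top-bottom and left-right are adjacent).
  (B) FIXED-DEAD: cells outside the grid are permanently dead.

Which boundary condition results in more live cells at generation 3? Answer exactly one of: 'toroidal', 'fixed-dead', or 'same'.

Answer: toroidal

Derivation:
Under TOROIDAL boundary, generation 3:
*.**.**.*
*.*.*....
***.**.*.
.**....*.
.......**
*........
**.......
*.*......
Population = 25

Under FIXED-DEAD boundary, generation 3:
.....**..
.........
....**..*
**......*
..*......
**.*.....
.***.....
...*.....
Population = 16

Comparison: toroidal=25, fixed-dead=16 -> toroidal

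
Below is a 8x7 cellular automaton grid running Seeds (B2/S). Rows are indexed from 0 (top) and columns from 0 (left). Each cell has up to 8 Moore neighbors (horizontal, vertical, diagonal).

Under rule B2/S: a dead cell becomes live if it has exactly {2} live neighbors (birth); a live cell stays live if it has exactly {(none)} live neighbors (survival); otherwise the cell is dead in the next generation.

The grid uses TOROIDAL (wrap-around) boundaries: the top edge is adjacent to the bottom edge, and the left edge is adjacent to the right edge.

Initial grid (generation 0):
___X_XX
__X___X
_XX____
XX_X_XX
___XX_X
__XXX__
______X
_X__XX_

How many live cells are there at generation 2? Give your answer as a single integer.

Answer: 8

Derivation:
Simulating step by step:
Generation 0 (given above): 22 live cells
Generation 1: 9 live cells
_X_____
____X__
____X__
_______
_______
X_____X
XX_____
__XX___
Generation 2: 8 live cells
____X__
___X_X_
___X_X_
_______
X_____X
_______
___X___
_______
Population at generation 2: 8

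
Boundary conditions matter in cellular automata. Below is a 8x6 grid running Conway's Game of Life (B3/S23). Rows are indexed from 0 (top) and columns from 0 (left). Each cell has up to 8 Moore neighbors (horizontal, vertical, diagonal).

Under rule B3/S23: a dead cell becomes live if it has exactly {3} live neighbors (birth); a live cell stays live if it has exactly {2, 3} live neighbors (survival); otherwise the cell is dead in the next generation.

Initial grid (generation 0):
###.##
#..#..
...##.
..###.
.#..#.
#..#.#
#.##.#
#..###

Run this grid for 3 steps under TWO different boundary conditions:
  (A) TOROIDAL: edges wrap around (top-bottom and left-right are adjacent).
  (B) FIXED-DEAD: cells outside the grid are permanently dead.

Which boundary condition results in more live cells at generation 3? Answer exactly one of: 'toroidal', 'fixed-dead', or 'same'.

Answer: fixed-dead

Derivation:
Under TOROIDAL boundary, generation 3:
......
......
#....#
..#..#
......
#.#...
......
......
Population = 6

Under FIXED-DEAD boundary, generation 3:
#...#.
#...#.
...#..
......
.##...
#.#.##
#....#
.####.
Population = 17

Comparison: toroidal=6, fixed-dead=17 -> fixed-dead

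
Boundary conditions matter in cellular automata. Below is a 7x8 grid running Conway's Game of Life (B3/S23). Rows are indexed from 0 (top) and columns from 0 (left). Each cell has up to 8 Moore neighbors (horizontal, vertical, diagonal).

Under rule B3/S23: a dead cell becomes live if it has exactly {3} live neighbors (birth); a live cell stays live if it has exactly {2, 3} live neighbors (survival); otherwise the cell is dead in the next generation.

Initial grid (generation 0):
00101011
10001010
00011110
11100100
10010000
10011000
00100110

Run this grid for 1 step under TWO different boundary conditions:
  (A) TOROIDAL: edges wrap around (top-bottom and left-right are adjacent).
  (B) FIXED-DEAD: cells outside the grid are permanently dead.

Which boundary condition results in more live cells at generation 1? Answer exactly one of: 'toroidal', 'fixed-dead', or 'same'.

Answer: toroidal

Derivation:
Under TOROIDAL boundary, generation 1:
01001000
00000000
10110010
11100111
10010001
01111101
01100010
Population = 24

Under FIXED-DEAD boundary, generation 1:
00010011
00000000
10110010
11100110
10010000
01111100
00011100
Population = 22

Comparison: toroidal=24, fixed-dead=22 -> toroidal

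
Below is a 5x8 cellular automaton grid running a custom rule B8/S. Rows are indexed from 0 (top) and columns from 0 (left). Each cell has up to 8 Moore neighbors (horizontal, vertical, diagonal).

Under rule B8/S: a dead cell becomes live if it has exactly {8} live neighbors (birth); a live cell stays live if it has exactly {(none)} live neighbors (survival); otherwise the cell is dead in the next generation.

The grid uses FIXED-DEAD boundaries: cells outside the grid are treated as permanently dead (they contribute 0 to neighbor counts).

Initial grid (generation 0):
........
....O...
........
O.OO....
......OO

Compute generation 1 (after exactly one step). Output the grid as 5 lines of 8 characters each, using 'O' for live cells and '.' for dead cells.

Answer: ........
........
........
........
........

Derivation:
Simulating step by step:
Generation 0 (given above): 6 live cells
Generation 1: 0 live cells
(generation 1 grid is the final answer)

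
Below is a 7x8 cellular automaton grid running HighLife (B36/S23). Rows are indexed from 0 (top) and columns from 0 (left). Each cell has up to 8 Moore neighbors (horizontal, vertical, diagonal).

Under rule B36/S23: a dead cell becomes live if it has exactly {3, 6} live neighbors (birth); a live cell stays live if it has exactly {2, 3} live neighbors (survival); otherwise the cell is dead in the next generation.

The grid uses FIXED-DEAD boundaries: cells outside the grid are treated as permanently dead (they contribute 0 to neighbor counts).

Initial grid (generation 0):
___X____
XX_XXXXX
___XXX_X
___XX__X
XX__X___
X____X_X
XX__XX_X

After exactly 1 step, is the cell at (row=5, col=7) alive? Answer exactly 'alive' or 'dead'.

Simulating step by step:
Generation 0 (given above): 26 live cells
Generation 1: 20 live cells
__XX_XX_
_______X
______XX
__X___X_
XX_XXXX_
_____X__
XX__XX__

Cell (5,7) at generation 1: 0 -> dead

Answer: dead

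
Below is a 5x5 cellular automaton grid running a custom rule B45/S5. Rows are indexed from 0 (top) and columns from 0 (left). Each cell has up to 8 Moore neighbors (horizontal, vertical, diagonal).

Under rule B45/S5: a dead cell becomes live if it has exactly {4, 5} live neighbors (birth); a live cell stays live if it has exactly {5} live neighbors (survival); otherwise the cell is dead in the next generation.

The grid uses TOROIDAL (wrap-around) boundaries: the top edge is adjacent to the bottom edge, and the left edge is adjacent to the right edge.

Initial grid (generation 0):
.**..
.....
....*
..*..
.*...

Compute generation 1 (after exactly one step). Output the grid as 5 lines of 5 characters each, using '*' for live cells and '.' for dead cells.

Simulating step by step:
Generation 0 (given above): 5 live cells
Generation 1: 1 live cells
(generation 1 grid is the final answer)

Answer: .....
.....
.....
.....
..*..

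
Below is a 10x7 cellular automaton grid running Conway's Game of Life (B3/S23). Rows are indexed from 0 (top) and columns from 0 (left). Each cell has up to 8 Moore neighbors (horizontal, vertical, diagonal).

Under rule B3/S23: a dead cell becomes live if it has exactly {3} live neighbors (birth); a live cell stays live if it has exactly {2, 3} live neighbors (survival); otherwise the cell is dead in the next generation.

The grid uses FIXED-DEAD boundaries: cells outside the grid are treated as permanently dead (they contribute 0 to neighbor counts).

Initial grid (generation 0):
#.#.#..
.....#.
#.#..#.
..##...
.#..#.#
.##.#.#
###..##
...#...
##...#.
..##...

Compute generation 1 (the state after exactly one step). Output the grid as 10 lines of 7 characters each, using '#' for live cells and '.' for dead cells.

Answer: .......
...###.
.####..
..####.
.#..#..
....#.#
#...###
....###
.#.##..
.##....

Derivation:
Simulating step by step:
Generation 0 (given above): 27 live cells
Generation 1: 27 live cells
(generation 1 grid is the final answer)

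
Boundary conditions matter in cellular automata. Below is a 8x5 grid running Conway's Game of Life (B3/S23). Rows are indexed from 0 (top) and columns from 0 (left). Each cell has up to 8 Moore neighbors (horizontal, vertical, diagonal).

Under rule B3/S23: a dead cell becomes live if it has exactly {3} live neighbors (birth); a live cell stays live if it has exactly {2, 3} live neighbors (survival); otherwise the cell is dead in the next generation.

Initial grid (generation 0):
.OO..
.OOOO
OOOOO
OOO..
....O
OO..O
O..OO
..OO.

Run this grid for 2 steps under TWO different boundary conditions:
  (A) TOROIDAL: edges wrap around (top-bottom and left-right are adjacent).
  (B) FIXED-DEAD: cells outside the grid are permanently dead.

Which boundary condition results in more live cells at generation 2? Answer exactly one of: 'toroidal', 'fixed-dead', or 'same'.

Answer: fixed-dead

Derivation:
Under TOROIDAL boundary, generation 2:
O...O
.....
.....
...O.
..OO.
..OO.
.....
O...O
Population = 9

Under FIXED-DEAD boundary, generation 2:
.....
.....
...OO
....O
O.OOO
OOO.O
O.O.O
...OO
Population = 16

Comparison: toroidal=9, fixed-dead=16 -> fixed-dead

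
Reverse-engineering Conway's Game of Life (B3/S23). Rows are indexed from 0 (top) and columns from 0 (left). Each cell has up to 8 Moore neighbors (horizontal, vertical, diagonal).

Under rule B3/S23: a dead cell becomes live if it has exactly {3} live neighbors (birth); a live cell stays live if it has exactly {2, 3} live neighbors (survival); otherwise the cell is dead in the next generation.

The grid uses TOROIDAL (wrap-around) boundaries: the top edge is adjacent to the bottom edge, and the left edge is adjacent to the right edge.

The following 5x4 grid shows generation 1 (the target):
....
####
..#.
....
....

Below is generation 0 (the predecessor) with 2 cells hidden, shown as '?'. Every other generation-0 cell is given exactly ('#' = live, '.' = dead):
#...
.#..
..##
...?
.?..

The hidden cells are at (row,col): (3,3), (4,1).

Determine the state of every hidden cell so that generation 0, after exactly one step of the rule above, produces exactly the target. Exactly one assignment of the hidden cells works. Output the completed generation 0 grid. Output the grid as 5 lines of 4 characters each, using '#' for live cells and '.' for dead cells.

Hidden generation-0 cells (in order): (3,3), (4,1).
A hidden cell only influences target cells in its own 3x3 neighborhood. Try each of the 2^2 = 4 assignments, step the completed generation 0 forward once under B3/S23, and compare with the target:
  (3,3)=. (4,1)=. -> step reproduces the target at every cell -> ACCEPT
  (3,3)=. (4,1)=# -> step gives (0,0)='#' but target has '.' -> reject
  (3,3)=# (4,1)=. -> step gives (2,0)='#' but target has '.' -> reject
  (3,3)=# (4,1)=# -> step gives (0,0)='#' but target has '.' -> reject
Unique solution: (3,3)=dead, (4,1)=dead.
Check: live-neighbor counts of every cell in the completed generation 0:
1211
3233
2221
1122
1101
Applying B3/S23 to generation 0 with these counts gives:
....
####
..#.
....
....
which matches the target exactly.

Answer: #...
.#..
..##
....
....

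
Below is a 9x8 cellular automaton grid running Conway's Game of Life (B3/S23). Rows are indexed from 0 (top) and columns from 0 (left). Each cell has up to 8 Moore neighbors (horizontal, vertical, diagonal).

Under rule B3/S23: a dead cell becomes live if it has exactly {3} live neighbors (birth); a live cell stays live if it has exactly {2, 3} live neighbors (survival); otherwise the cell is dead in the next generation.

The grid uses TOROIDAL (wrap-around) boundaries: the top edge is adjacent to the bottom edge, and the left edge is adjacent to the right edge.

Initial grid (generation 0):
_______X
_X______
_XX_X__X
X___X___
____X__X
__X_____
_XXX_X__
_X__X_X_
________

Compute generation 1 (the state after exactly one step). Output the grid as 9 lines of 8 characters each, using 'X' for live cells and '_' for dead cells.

Simulating step by step:
Generation 0 (given above): 18 live cells
Generation 1: 22 live cells
(generation 1 grid is the final answer)

Answer: ________
_XX_____
_XXX____
XX__XX_X
___X____
_XX_X___
_X_XXX__
_X_XXX__
________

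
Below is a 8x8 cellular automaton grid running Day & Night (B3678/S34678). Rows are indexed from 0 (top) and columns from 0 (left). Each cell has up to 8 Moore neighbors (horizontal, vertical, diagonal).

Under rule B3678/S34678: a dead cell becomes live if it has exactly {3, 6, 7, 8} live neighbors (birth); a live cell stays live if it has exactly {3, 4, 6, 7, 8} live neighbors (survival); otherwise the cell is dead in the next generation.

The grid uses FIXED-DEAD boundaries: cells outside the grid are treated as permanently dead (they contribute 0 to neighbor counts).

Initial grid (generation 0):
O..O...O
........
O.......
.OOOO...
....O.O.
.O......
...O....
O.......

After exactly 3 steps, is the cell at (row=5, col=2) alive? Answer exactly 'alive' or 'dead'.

Simulating step by step:
Generation 0 (given above): 13 live cells
Generation 1: 7 live cells
........
........
.OOO....
...O.O..
.O...O..
........
........
........
Generation 2: 5 live cells
........
..O.....
..O.O...
.O......
....O...
........
........
........
Generation 3: 4 live cells
........
...O....
.O.O....
...O....
........
........
........
........

Cell (5,2) at generation 3: 0 -> dead

Answer: dead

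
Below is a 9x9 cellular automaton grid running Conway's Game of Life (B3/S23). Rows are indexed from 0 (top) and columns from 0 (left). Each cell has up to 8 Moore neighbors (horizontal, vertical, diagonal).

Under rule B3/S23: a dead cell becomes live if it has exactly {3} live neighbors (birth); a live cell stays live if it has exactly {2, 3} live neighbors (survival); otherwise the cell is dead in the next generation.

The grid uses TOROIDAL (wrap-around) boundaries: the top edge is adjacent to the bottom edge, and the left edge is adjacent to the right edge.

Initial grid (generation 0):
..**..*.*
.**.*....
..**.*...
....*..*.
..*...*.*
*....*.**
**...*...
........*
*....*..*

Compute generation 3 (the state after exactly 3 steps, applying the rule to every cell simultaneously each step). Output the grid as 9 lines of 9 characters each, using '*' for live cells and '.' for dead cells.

Answer: .....****
...*..***
*........
.***.....
...**.*.*
.........
......*..
.*.*....*
....***.*

Derivation:
Simulating step by step:
Generation 0 (given above): 26 live cells
Generation 1: 29 live cells
..****.**
.*..**...
.**..*...
..*.****.
*....**..
.....*.*.
.*....**.
.*......*
*.......*
Generation 2: 29 live cells
.***.****
**.......
.**......
..***..*.
........*
.....*.**
*.....***
.*......*
.****....
Generation 3: 24 live cells
(generation 3 grid is the final answer)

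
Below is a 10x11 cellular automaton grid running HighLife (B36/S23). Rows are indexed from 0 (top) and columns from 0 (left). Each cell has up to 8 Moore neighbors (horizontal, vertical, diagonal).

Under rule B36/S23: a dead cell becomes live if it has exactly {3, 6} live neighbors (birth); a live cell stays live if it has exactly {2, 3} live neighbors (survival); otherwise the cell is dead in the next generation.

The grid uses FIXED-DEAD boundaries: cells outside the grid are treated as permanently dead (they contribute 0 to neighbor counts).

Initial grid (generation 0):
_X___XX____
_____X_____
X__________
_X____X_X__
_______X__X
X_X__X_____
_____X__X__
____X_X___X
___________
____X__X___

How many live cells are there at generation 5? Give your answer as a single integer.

Answer: 3

Derivation:
Simulating step by step:
Generation 0 (given above): 20 live cells
Generation 1: 14 live cells
_____XX____
_____XX____
___________
_______X___
_X____XX___
______X____
____XXX____
_____X_____
_____X_____
___________
Generation 2: 11 live cells
_____XX____
_____XX____
______X____
______XX___
______XX___
___________
____X_X____
___________
___________
___________
Generation 3: 9 live cells
_____XX____
_______X___
___________
_____X_____
______XX___
_____XXX___
___________
___________
___________
___________
Generation 4: 7 live cells
______X____
______X____
___________
______X____
_______X___
_____X_X___
______X____
___________
___________
___________
Generation 5: 3 live cells
___________
___________
___________
___________
_______X___
_______X___
______X____
___________
___________
___________
Population at generation 5: 3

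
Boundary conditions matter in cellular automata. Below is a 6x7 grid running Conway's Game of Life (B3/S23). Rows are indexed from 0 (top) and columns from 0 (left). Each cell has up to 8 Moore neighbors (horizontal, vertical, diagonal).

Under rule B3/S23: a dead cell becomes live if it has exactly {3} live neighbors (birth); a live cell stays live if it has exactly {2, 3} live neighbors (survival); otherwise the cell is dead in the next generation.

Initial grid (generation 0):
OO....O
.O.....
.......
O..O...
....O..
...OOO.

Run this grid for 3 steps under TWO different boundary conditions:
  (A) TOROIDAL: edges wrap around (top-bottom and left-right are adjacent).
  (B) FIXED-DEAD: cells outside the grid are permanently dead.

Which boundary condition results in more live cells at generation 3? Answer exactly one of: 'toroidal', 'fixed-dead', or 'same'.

Under TOROIDAL boundary, generation 3:
.......
.OO....
.......
.......
.......
..OO...
Population = 4

Under FIXED-DEAD boundary, generation 3:
OO.....
OO.....
.......
.......
....OO.
....OO.
Population = 8

Comparison: toroidal=4, fixed-dead=8 -> fixed-dead

Answer: fixed-dead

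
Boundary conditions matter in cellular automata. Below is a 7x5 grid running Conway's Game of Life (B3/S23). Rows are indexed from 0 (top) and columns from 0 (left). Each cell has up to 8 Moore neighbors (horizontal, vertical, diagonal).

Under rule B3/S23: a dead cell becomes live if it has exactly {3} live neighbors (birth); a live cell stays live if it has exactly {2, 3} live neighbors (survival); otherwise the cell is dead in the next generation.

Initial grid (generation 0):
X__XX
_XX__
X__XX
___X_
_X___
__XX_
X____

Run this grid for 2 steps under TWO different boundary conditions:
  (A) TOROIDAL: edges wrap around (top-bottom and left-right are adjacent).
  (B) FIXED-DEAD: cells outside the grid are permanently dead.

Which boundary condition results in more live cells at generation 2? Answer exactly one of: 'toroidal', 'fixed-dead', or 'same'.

Under TOROIDAL boundary, generation 2:
____X
_____
_____
X____
___XX
X__X_
_____
Population = 6

Under FIXED-DEAD boundary, generation 2:
X__X_
X___X
X___X
_____
_X__X
__X__
_____
Population = 9

Comparison: toroidal=6, fixed-dead=9 -> fixed-dead

Answer: fixed-dead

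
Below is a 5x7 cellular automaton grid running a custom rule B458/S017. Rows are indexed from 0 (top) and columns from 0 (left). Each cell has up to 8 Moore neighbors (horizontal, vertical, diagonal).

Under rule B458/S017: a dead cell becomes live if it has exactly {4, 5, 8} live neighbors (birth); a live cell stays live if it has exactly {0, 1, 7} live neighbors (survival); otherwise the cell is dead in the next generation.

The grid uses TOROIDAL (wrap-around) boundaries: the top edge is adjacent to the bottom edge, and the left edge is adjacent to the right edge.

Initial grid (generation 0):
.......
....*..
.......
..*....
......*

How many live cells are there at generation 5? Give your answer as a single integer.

Answer: 3

Derivation:
Simulating step by step:
Generation 0 (given above): 3 live cells
Generation 1: 3 live cells
.......
....*..
.......
..*....
......*
Generation 2: 3 live cells
.......
....*..
.......
..*....
......*
Generation 3: 3 live cells
.......
....*..
.......
..*....
......*
Generation 4: 3 live cells
.......
....*..
.......
..*....
......*
Generation 5: 3 live cells
.......
....*..
.......
..*....
......*
Population at generation 5: 3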